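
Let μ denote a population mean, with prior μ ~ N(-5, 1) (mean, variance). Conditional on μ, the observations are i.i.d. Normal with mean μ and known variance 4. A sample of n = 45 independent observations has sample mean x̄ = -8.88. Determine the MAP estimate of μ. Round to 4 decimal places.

μ̂_MAP = -8.5633

n = 45, x̄ = -8.88.
For a Normal prior and Normal likelihood with known variance, the posterior is Normal; its mode equals its mean, the precision-weighted average.
Prior precision 1/σ₀² = 1/1 = 1; data precision n/σ² = 45/4 = 11.25.
μ̂ = (1·(-5) + 11.25·(-8.88)) / (1 + 11.25) = (-104.9)/12.25 = -2098/245 ≈ -8.5633.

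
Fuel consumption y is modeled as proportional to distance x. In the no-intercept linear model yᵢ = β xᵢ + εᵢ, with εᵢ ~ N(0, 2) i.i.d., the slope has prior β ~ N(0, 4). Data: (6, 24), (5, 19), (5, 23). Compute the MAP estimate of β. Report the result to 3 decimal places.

log p(β | y) = −Σ(yᵢ − βxᵢ)²/(2·2) − β²/(2·4) + const.
Setting the derivative to zero: Σxᵢ(yᵢ − βxᵢ)/2 − β/4 = 0, so β = Σxᵢyᵢ / (Σxᵢ² + σ²/τ²).
Σxᵢyᵢ = 6·24 + 5·19 + 5·23 = 354; Σxᵢ² = 86; σ²/τ² = 0.5.
β̂_MAP = 354 / (86 + 0.5) = 354/86.5 ≈ 4.092.

β̂_MAP = 4.092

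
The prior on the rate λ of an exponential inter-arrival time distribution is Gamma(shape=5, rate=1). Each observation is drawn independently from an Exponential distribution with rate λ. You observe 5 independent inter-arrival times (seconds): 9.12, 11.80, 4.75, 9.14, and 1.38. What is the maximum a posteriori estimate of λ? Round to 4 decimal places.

The Exponential(rate=λ) likelihood is ∝ λ^n e^(−λΣtᵢ). Here n = 5 and Σtᵢ = 9.12 + 11.80 + 4.75 + 9.14 + 1.38 = 36.19.
Posterior ∝ λ^4e^(−1λ) · λ^5e^(−36.19λ) = λ^9e^(−37.19λ), i.e. Gamma(10, 37.19).
Mode = (a−1)/b = 9/37.19 ≈ 0.2420.

λ̂_MAP = 0.2420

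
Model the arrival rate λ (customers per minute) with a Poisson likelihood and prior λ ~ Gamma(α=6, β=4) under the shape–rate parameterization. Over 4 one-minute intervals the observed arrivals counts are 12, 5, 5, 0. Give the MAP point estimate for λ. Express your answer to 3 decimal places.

Σxᵢ = 12+5+5+0 = 22, with n = 4.
Posterior ∝ λ^5e^(−4λ) · λ^22e^(−4λ) = λ^27e^(−8λ), i.e. Gamma(shape=28, rate=8).
The mode of a Gamma(a, b) with a ≥ 1 (shape–rate) is (a−1)/b = 27/8 ≈ 3.375.

λ̂_MAP = 3.375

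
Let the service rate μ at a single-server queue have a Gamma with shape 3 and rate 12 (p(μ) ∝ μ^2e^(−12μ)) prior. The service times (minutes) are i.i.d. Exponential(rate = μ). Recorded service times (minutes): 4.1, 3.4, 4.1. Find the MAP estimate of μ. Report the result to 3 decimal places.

The Exponential(rate=μ) likelihood is ∝ μ^n e^(−μΣtᵢ). Here n = 3 and Σtᵢ = 4.1 + 3.4 + 4.1 = 11.6.
Posterior ∝ μ^2e^(−12μ) · μ^3e^(−11.6μ) = μ^5e^(−23.6μ), i.e. Gamma(6, 23.6).
Mode = (a−1)/b = 5/23.6 ≈ 0.212.

μ̂_MAP = 0.212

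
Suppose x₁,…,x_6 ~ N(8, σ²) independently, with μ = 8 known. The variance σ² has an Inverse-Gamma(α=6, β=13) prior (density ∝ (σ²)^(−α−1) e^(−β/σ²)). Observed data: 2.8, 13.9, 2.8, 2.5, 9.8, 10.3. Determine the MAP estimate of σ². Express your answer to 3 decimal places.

σ̂²_MAP = 7.684

Sum of squared deviations about the known mean: SS = (2.8−8)² + (13.9−8)² + (2.8−8)² + (2.5−8)² + (9.8−8)² + (10.3−8)² = 127.67.
The Normal likelihood contributes (σ²)^(−n/2) exp(−SS/(2σ²)), so the posterior is Inverse-Gamma(α + n/2, β + SS/2) = Inverse-Gamma(9, 76.835).
The mode of Inverse-Gamma(a, b) is b/(a+1) = 76.835/10 ≈ 7.684.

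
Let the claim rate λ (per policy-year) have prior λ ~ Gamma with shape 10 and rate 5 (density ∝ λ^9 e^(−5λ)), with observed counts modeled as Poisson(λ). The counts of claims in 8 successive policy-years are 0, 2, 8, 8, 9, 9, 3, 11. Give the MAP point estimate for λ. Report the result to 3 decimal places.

λ̂_MAP = 4.538

Σxᵢ = 0+2+8+8+9+9+3+11 = 50, with n = 8.
Posterior ∝ λ^9e^(−5λ) · λ^50e^(−8λ) = λ^59e^(−13λ), i.e. Gamma(shape=60, rate=13).
The mode of a Gamma(a, b) with a ≥ 1 (shape–rate) is (a−1)/b = 59/13 ≈ 4.538.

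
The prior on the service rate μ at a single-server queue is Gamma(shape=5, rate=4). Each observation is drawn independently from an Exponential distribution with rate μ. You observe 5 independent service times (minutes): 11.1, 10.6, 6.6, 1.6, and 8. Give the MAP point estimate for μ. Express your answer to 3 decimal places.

The Exponential(rate=μ) likelihood is ∝ μ^n e^(−μΣtᵢ). Here n = 5 and Σtᵢ = 11.1 + 10.6 + 6.6 + 1.6 + 8 = 37.9.
Posterior ∝ μ^4e^(−4μ) · μ^5e^(−37.9μ) = μ^9e^(−41.9μ), i.e. Gamma(10, 41.9).
Mode = (a−1)/b = 9/41.9 ≈ 0.215.

μ̂_MAP = 0.215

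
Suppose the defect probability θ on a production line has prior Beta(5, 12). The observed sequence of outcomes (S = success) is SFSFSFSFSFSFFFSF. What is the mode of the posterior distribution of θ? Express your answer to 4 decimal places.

Prior: Beta(5, 12).
Data: 7 successes in 16 trials (from the sequence). The binomial likelihood contributes θ^7(1−θ)^9, so the posterior is Beta(5+7, 12+9) = Beta(12, 21).
For Beta(a, b) with a, b > 1 the mode is (a−1)/(a+b−2) = 11/31 ≈ 0.3548.

θ̂_MAP = 0.3548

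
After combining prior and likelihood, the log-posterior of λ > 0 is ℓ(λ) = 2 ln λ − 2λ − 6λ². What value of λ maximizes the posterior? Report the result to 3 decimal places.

ℓ'(λ) = 2/λ − 2 − 12λ. Setting this to zero and multiplying by λ: 12λ² + 2λ − 2 = 0.
λ = (−2 + √(2² + 4·12·2)) / (2·12) = (−2 + √100) / 24 = (−2 + 10)/24 = 1/3.
ℓ''(λ) = −2/λ² − 12 < 0, confirming a maximum.

λ̂_MAP = 0.333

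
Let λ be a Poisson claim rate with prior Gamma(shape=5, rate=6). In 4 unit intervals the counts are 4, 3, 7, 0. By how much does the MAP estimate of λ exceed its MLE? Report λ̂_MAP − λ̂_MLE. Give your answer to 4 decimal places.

MAP − MLE = -1.7000

Σxᵢ = 14. Posterior is Gamma(19, 10); MAP = (19−1)/10 = 18/10 ≈ 1.80000.
MLE = x̄ = 14/4 ≈ 3.50000.
Difference = 18/10 − 14/4 = -17/10 ≈ -1.7000.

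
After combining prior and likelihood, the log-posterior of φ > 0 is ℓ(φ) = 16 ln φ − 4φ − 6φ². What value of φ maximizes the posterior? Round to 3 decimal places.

ℓ'(φ) = 16/φ − 4 − 12φ. Setting this to zero and multiplying by φ: 12φ² + 4φ − 16 = 0.
φ = (−4 + √(4² + 4·12·16)) / (2·12) = (−4 + √784) / 24 = (−4 + 28)/24 = 1.
ℓ''(φ) = −16/φ² − 12 < 0, confirming a maximum.

φ̂_MAP = 1.000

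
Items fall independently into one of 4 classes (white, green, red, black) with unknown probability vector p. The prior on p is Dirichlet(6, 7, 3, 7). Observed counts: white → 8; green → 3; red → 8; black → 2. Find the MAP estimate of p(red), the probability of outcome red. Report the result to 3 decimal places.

MAP estimate of p(red) = 0.250

The posterior is Dirichlet(αᵢ + nᵢ) = Dirichlet(14, 10, 11, 9).
For a Dirichlet(a₁,…,a_K) with all aᵢ > 1, the mode has j-th component (aⱼ − 1)/(Σaᵢ − K).
Here Σaᵢ = 44 and K = 4, so p(red) = (11 − 1)/(44 − 4) = 10/40 ≈ 0.250.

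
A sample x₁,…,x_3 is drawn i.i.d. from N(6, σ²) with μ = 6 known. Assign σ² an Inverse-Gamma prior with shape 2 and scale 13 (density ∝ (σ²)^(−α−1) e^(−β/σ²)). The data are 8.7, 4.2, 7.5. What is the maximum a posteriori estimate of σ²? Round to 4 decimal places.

Sum of squared deviations about the known mean: SS = (8.7−6)² + (4.2−6)² + (7.5−6)² = 12.78.
The Normal likelihood contributes (σ²)^(−n/2) exp(−SS/(2σ²)), so the posterior is Inverse-Gamma(α + n/2, β + SS/2) = Inverse-Gamma(3.5, 19.39).
The mode of Inverse-Gamma(a, b) is b/(a+1) = 19.39/4.5 ≈ 4.3089.

σ̂²_MAP = 4.3089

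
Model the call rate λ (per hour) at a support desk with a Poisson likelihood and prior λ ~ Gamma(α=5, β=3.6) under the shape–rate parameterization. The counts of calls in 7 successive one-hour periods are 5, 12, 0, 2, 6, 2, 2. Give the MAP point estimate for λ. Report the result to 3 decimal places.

λ̂_MAP = 3.113

Σxᵢ = 5+12+0+2+6+2+2 = 29, with n = 7.
Posterior ∝ λ^4e^(−3.6λ) · λ^29e^(−7λ) = λ^33e^(−10.6λ), i.e. Gamma(shape=34, rate=10.6).
The mode of a Gamma(a, b) with a ≥ 1 (shape–rate) is (a−1)/b = 33/10.6 ≈ 3.113.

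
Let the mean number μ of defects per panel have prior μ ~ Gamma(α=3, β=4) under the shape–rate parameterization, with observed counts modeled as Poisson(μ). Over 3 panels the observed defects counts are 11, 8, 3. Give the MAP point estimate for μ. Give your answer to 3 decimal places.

μ̂_MAP = 3.429

Σxᵢ = 11+8+3 = 22, with n = 3.
Posterior ∝ μ^2e^(−4μ) · μ^22e^(−3μ) = μ^24e^(−7μ), i.e. Gamma(shape=25, rate=7).
The mode of a Gamma(a, b) with a ≥ 1 (shape–rate) is (a−1)/b = 24/7 ≈ 3.429.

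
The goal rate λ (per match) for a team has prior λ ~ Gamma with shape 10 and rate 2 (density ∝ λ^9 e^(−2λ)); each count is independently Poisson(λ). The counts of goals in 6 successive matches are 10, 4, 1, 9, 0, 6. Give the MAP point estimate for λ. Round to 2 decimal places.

Σxᵢ = 10+4+1+9+0+6 = 30, with n = 6.
Posterior ∝ λ^9e^(−2λ) · λ^30e^(−6λ) = λ^39e^(−8λ), i.e. Gamma(shape=40, rate=8).
The mode of a Gamma(a, b) with a ≥ 1 (shape–rate) is (a−1)/b = 39/8 ≈ 4.88.

λ̂_MAP = 4.88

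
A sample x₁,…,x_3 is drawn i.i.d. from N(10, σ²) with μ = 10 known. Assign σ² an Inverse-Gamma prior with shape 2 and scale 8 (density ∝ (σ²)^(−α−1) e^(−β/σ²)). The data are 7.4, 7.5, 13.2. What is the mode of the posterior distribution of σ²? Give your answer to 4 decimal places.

σ̂²_MAP = 4.3611

Sum of squared deviations about the known mean: SS = (7.4−10)² + (7.5−10)² + (13.2−10)² = 23.25.
The Normal likelihood contributes (σ²)^(−n/2) exp(−SS/(2σ²)), so the posterior is Inverse-Gamma(α + n/2, β + SS/2) = Inverse-Gamma(3.5, 19.625).
The mode of Inverse-Gamma(a, b) is b/(a+1) = 19.625/4.5 ≈ 4.3611.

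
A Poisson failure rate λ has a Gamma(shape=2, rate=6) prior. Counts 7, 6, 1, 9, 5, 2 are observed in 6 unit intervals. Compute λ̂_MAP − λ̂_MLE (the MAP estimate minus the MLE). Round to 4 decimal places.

MAP − MLE = -2.4167

Σxᵢ = 30. Posterior is Gamma(32, 12); MAP = (32−1)/12 = 31/12 ≈ 2.58333.
MLE = x̄ = 30/6 ≈ 5.00000.
Difference = 31/12 − 30/6 = -29/12 ≈ -2.4167.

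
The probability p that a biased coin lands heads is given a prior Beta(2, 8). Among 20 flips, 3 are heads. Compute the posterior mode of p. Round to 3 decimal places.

Prior: Beta(2, 8).
Data: 3 successes in 20 trials. The binomial likelihood contributes p^3(1−p)^17, so the posterior is Beta(2+3, 8+17) = Beta(5, 25).
For Beta(a, b) with a, b > 1 the mode is (a−1)/(a+b−2) = 4/28 ≈ 0.143.

p̂_MAP = 0.143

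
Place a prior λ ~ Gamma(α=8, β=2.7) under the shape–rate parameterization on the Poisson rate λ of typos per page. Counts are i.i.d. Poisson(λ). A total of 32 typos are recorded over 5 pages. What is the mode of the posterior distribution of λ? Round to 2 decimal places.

λ̂_MAP = 5.06

Σxᵢ = 32, n = 5.
Posterior ∝ λ^7e^(−2.7λ) · λ^32e^(−5λ) = λ^39e^(−7.7λ), i.e. Gamma(shape=40, rate=7.7).
The mode of a Gamma(a, b) with a ≥ 1 (shape–rate) is (a−1)/b = 39/7.7 ≈ 5.06.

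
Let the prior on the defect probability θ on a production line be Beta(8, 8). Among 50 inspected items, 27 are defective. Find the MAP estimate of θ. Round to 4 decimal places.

θ̂_MAP = 0.5313

Prior: Beta(8, 8).
Data: 27 successes in 50 trials. The binomial likelihood contributes θ^27(1−θ)^23, so the posterior is Beta(8+27, 8+23) = Beta(35, 31).
For Beta(a, b) with a, b > 1 the mode is (a−1)/(a+b−2) = 34/64 ≈ 0.5313.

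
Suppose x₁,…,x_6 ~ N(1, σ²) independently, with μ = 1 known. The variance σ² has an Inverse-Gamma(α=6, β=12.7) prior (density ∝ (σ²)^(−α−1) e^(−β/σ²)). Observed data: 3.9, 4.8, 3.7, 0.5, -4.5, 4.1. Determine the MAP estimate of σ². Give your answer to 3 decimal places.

σ̂²_MAP = 4.783

Sum of squared deviations about the known mean: SS = (3.9−1)² + (4.8−1)² + (3.7−1)² + (0.5−1)² + (-4.5−1)² + (4.1−1)² = 70.25.
The Normal likelihood contributes (σ²)^(−n/2) exp(−SS/(2σ²)), so the posterior is Inverse-Gamma(α + n/2, β + SS/2) = Inverse-Gamma(9, 47.825).
The mode of Inverse-Gamma(a, b) is b/(a+1) = 47.825/10 ≈ 4.783.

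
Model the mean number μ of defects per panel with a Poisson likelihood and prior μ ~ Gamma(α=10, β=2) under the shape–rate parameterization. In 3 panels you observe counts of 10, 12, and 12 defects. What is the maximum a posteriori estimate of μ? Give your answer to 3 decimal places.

Σxᵢ = 10+12+12 = 34, with n = 3.
Posterior ∝ μ^9e^(−2μ) · μ^34e^(−3μ) = μ^43e^(−5μ), i.e. Gamma(shape=44, rate=5).
The mode of a Gamma(a, b) with a ≥ 1 (shape–rate) is (a−1)/b = 43/5 ≈ 8.600.

μ̂_MAP = 8.600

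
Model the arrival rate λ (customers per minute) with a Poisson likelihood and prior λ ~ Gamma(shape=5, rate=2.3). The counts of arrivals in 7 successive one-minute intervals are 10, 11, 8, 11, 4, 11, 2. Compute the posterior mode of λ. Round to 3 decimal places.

Σxᵢ = 10+11+8+11+4+11+2 = 57, with n = 7.
Posterior ∝ λ^4e^(−2.3λ) · λ^57e^(−7λ) = λ^61e^(−9.3λ), i.e. Gamma(shape=62, rate=9.3).
The mode of a Gamma(a, b) with a ≥ 1 (shape–rate) is (a−1)/b = 61/9.3 ≈ 6.559.

λ̂_MAP = 6.559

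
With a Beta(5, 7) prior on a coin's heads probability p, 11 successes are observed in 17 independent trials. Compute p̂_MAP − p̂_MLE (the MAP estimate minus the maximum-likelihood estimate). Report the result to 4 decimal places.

Posterior is Beta(16, 13); MAP = (16−1)/(29−2) = 15/27 ≈ 0.55556.
MLE ignores the prior: p̂_MLE = k/n = 11/17 ≈ 0.64706.
Difference = 15/27 − 11/17 = -14/153 ≈ -0.0915.

MAP − MLE = -0.0915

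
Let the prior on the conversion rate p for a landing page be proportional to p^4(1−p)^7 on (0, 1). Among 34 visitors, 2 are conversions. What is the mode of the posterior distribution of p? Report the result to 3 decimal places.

p̂_MAP = 0.133

The prior density ∝ p^4(1−p)^7 is the kernel of Beta(5, 8).
Data: 2 successes in 34 trials. The binomial likelihood contributes p^2(1−p)^32, so the posterior is Beta(5+2, 8+32) = Beta(7, 40).
For Beta(a, b) with a, b > 1 the mode is (a−1)/(a+b−2) = 6/45 ≈ 0.133.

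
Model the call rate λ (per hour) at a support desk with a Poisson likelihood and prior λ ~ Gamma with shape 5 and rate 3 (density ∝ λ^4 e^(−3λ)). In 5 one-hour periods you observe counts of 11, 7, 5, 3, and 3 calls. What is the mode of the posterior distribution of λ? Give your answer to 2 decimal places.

λ̂_MAP = 4.13

Σxᵢ = 11+7+5+3+3 = 29, with n = 5.
Posterior ∝ λ^4e^(−3λ) · λ^29e^(−5λ) = λ^33e^(−8λ), i.e. Gamma(shape=34, rate=8).
The mode of a Gamma(a, b) with a ≥ 1 (shape–rate) is (a−1)/b = 33/8 ≈ 4.13.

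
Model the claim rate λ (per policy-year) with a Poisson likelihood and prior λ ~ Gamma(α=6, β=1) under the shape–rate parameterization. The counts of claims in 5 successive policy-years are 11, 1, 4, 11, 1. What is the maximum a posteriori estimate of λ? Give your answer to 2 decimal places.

Σxᵢ = 11+1+4+11+1 = 28, with n = 5.
Posterior ∝ λ^5e^(−1λ) · λ^28e^(−5λ) = λ^33e^(−6λ), i.e. Gamma(shape=34, rate=6).
The mode of a Gamma(a, b) with a ≥ 1 (shape–rate) is (a−1)/b = 33/6 ≈ 5.50.

λ̂_MAP = 5.50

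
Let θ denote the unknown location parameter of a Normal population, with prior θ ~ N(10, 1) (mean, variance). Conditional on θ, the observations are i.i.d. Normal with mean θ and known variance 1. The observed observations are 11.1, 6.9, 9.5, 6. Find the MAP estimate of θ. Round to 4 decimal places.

n = 4; x̄ = (11.1 + 6.9 + 9.5 + 6)/4 = 33.5/4 = 8.375.
For a Normal prior and Normal likelihood with known variance, the posterior is Normal; its mode equals its mean, the precision-weighted average.
Prior precision 1/σ₀² = 1/1 = 1; data precision n/σ² = 4/1 = 4.
θ̂ = (1·10 + 4·8.375) / (1 + 4) = 43.5/5 = 8.7000.

θ̂_MAP = 8.7000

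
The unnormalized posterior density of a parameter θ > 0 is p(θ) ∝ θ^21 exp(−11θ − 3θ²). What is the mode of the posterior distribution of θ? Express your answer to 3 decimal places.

ℓ'(θ) = 21/θ − 11 − 6θ. Setting this to zero and multiplying by θ: 6θ² + 11θ − 21 = 0.
θ = (−11 + √(11² + 4·6·21)) / (2·6) = (−11 + √625) / 12 = (−11 + 25)/12 = 7/6.
ℓ''(θ) = −21/θ² − 6 < 0, confirming a maximum.

θ̂_MAP = 1.167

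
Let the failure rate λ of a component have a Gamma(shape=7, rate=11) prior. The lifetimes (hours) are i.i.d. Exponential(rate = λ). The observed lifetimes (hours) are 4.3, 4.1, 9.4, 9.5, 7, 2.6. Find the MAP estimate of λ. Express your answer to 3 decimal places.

The Exponential(rate=λ) likelihood is ∝ λ^n e^(−λΣtᵢ). Here n = 6 and Σtᵢ = 4.3 + 4.1 + 9.4 + 9.5 + 7 + 2.6 = 36.9.
Posterior ∝ λ^6e^(−11λ) · λ^6e^(−36.9λ) = λ^12e^(−47.9λ), i.e. Gamma(13, 47.9).
Mode = (a−1)/b = 12/47.9 ≈ 0.251.

λ̂_MAP = 0.251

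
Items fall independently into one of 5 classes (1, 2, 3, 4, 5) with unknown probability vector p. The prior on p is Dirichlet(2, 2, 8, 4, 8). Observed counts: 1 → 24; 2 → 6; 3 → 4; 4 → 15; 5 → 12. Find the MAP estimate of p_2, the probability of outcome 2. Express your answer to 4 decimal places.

The posterior is Dirichlet(αᵢ + nᵢ) = Dirichlet(26, 8, 12, 19, 20).
For a Dirichlet(a₁,…,a_K) with all aᵢ > 1, the mode has j-th component (aⱼ − 1)/(Σaᵢ − K).
Here Σaᵢ = 85 and K = 5, so p_2 = (8 − 1)/(85 − 5) = 7/80 ≈ 0.0875.

MAP estimate: 0.0875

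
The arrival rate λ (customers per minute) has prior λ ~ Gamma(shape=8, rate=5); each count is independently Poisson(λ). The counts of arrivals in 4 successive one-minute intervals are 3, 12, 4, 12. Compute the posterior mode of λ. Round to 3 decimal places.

λ̂_MAP = 4.222

Σxᵢ = 3+12+4+12 = 31, with n = 4.
Posterior ∝ λ^7e^(−5λ) · λ^31e^(−4λ) = λ^38e^(−9λ), i.e. Gamma(shape=39, rate=9).
The mode of a Gamma(a, b) with a ≥ 1 (shape–rate) is (a−1)/b = 38/9 ≈ 4.222.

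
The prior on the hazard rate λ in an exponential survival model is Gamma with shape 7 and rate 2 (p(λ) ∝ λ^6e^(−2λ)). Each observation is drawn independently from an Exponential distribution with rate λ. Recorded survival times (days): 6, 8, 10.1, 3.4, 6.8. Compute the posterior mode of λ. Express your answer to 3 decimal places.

The Exponential(rate=λ) likelihood is ∝ λ^n e^(−λΣtᵢ). Here n = 5 and Σtᵢ = 6 + 8 + 10.1 + 3.4 + 6.8 = 34.3.
Posterior ∝ λ^6e^(−2λ) · λ^5e^(−34.3λ) = λ^11e^(−36.3λ), i.e. Gamma(12, 36.3).
Mode = (a−1)/b = 11/36.3 ≈ 0.303.

λ̂_MAP = 0.303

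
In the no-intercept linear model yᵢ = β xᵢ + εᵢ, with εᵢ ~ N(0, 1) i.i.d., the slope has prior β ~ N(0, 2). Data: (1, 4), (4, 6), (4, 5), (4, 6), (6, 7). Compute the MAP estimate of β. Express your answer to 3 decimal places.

log p(β | y) = −Σ(yᵢ − βxᵢ)²/(2·1) − β²/(2·2) + const.
Setting the derivative to zero: Σxᵢ(yᵢ − βxᵢ)/1 − β/2 = 0, so β = Σxᵢyᵢ / (Σxᵢ² + σ²/τ²).
Σxᵢyᵢ = 1·4 + 4·6 + 4·5 + 4·6 + 6·7 = 114; Σxᵢ² = 85; σ²/τ² = 0.5.
β̂_MAP = 114 / (85 + 0.5) = 114/85.5 ≈ 1.333.

β̂_MAP = 1.333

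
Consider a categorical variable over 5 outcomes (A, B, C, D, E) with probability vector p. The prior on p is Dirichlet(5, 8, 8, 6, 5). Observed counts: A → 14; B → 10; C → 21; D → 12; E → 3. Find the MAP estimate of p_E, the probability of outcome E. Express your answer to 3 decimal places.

MAP estimate of p_E = 0.080

The posterior is Dirichlet(αᵢ + nᵢ) = Dirichlet(19, 18, 29, 18, 8).
For a Dirichlet(a₁,…,a_K) with all aᵢ > 1, the mode has j-th component (aⱼ − 1)/(Σaᵢ − K).
Here Σaᵢ = 92 and K = 5, so p_E = (8 − 1)/(92 − 5) = 7/87 ≈ 0.080.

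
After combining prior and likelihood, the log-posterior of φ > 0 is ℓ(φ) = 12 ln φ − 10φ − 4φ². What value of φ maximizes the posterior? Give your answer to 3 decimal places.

φ̂_MAP = 0.750

ℓ'(φ) = 12/φ − 10 − 8φ. Setting this to zero and multiplying by φ: 8φ² + 10φ − 12 = 0.
φ = (−10 + √(10² + 4·8·12)) / (2·8) = (−10 + √484) / 16 = (−10 + 22)/16 = 3/4.
ℓ''(φ) = −12/φ² − 8 < 0, confirming a maximum.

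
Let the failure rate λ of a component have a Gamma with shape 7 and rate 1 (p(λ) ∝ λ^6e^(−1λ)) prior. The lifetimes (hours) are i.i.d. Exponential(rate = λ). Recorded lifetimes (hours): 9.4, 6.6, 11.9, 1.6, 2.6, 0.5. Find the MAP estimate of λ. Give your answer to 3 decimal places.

λ̂_MAP = 0.357

The Exponential(rate=λ) likelihood is ∝ λ^n e^(−λΣtᵢ). Here n = 6 and Σtᵢ = 9.4 + 6.6 + 11.9 + 1.6 + 2.6 + 0.5 = 32.6.
Posterior ∝ λ^6e^(−1λ) · λ^6e^(−32.6λ) = λ^12e^(−33.6λ), i.e. Gamma(13, 33.6).
Mode = (a−1)/b = 12/33.6 ≈ 0.357.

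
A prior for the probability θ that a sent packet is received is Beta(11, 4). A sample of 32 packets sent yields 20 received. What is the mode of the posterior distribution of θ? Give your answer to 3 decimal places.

Prior: Beta(11, 4).
Data: 20 successes in 32 trials. The binomial likelihood contributes θ^20(1−θ)^12, so the posterior is Beta(11+20, 4+12) = Beta(31, 16).
For Beta(a, b) with a, b > 1 the mode is (a−1)/(a+b−2) = 30/45 ≈ 0.667.

θ̂_MAP = 0.667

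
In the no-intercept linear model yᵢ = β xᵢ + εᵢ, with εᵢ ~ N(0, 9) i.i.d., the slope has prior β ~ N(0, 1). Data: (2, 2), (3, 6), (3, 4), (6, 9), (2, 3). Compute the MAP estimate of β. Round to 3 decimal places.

β̂_MAP = 1.324

log p(β | y) = −Σ(yᵢ − βxᵢ)²/(2·9) − β²/(2·1) + const.
Setting the derivative to zero: Σxᵢ(yᵢ − βxᵢ)/9 − β/1 = 0, so β = Σxᵢyᵢ / (Σxᵢ² + σ²/τ²).
Σxᵢyᵢ = 2·2 + 3·6 + 3·4 + 6·9 + 2·3 = 94; Σxᵢ² = 62; σ²/τ² = 9.
β̂_MAP = 94 / (62 + 9) = 94/71 ≈ 1.324.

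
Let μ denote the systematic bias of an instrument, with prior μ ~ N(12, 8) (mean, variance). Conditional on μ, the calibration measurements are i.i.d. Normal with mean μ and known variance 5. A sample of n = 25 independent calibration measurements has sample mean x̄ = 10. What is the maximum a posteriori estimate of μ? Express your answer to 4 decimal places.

n = 25, x̄ = 10.
For a Normal prior and Normal likelihood with known variance, the posterior is Normal; its mode equals its mean, the precision-weighted average.
Prior precision 1/σ₀² = 1/8 = 0.125; data precision n/σ² = 25/5 = 5.
μ̂ = (0.125·12 + 5·10) / (0.125 + 5) = 51.5/5.125 = 412/41 ≈ 10.0488.

μ̂_MAP = 10.0488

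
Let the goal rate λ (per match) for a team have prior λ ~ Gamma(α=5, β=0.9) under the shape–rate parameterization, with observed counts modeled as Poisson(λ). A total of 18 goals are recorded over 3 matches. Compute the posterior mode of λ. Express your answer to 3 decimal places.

Σxᵢ = 18, n = 3.
Posterior ∝ λ^4e^(−0.9λ) · λ^18e^(−3λ) = λ^22e^(−3.9λ), i.e. Gamma(shape=23, rate=3.9).
The mode of a Gamma(a, b) with a ≥ 1 (shape–rate) is (a−1)/b = 22/3.9 ≈ 5.641.

λ̂_MAP = 5.641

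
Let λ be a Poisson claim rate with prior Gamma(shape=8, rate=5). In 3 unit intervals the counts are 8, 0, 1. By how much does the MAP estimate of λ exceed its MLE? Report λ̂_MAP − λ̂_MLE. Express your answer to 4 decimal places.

MAP − MLE = -1.0000

Σxᵢ = 9. Posterior is Gamma(17, 8); MAP = (17−1)/8 = 16/8 ≈ 2.00000.
MLE = x̄ = 9/3 ≈ 3.00000.
Difference = 16/8 − 9/3 = -1 ≈ -1.0000.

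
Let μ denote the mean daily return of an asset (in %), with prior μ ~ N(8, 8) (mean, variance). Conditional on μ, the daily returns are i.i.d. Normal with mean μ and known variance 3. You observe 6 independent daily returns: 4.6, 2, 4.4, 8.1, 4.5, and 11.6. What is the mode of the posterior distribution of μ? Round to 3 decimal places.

n = 6; x̄ = (4.6 + 2 + 4.4 + 8.1 + 4.5 + 11.6)/6 = 35.2/6 = 88/15 ≈ 5.8667.
For a Normal prior and Normal likelihood with known variance, the posterior is Normal; its mode equals its mean, the precision-weighted average.
Prior precision 1/σ₀² = 1/8 = 0.125; data precision n/σ² = 6/3 = 2.
μ̂ = (0.125·8 + 2·(88/15)) / (0.125 + 2) = (191/15)/2.125 = 1528/255 ≈ 5.992.

μ̂_MAP = 5.992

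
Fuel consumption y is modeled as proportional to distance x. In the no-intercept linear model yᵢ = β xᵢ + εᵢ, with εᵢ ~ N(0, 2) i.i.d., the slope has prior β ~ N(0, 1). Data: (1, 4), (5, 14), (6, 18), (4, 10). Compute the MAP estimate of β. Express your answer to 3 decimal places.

β̂_MAP = 2.775

log p(β | y) = −Σ(yᵢ − βxᵢ)²/(2·2) − β²/(2·1) + const.
Setting the derivative to zero: Σxᵢ(yᵢ − βxᵢ)/2 − β/1 = 0, so β = Σxᵢyᵢ / (Σxᵢ² + σ²/τ²).
Σxᵢyᵢ = 1·4 + 5·14 + 6·18 + 4·10 = 222; Σxᵢ² = 78; σ²/τ² = 2.
β̂_MAP = 222 / (78 + 2) = 222/80 ≈ 2.775.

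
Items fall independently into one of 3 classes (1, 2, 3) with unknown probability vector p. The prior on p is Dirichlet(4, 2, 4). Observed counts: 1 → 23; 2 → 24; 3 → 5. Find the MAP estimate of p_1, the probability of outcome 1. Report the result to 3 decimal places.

MAP estimate: 0.441

The posterior is Dirichlet(αᵢ + nᵢ) = Dirichlet(27, 26, 9).
For a Dirichlet(a₁,…,a_K) with all aᵢ > 1, the mode has j-th component (aⱼ − 1)/(Σaᵢ − K).
Here Σaᵢ = 62 and K = 3, so p_1 = (27 − 1)/(62 − 3) = 26/59 ≈ 0.441.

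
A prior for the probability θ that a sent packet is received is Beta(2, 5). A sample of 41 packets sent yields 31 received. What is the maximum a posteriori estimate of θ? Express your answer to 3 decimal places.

θ̂_MAP = 0.696

Prior: Beta(2, 5).
Data: 31 successes in 41 trials. The binomial likelihood contributes θ^31(1−θ)^10, so the posterior is Beta(2+31, 5+10) = Beta(33, 15).
For Beta(a, b) with a, b > 1 the mode is (a−1)/(a+b−2) = 32/46 ≈ 0.696.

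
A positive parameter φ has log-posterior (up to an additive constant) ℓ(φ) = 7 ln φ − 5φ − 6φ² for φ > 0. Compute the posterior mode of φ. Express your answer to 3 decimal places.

ℓ'(φ) = 7/φ − 5 − 12φ. Setting this to zero and multiplying by φ: 12φ² + 5φ − 7 = 0.
φ = (−5 + √(5² + 4·12·7)) / (2·12) = (−5 + √361) / 24 = (−5 + 19)/24 = 7/12.
ℓ''(φ) = −7/φ² − 12 < 0, confirming a maximum.

φ̂_MAP = 0.583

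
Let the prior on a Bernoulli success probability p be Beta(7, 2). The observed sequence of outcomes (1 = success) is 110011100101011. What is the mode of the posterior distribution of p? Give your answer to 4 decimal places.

p̂_MAP = 0.6818

Prior: Beta(7, 2).
Data: 9 successes in 15 trials (from the sequence). The binomial likelihood contributes p^9(1−p)^6, so the posterior is Beta(7+9, 2+6) = Beta(16, 8).
For Beta(a, b) with a, b > 1 the mode is (a−1)/(a+b−2) = 15/22 ≈ 0.6818.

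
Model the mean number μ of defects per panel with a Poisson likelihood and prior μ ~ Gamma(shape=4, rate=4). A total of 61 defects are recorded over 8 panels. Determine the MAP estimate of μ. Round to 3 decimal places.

μ̂_MAP = 5.333

Σxᵢ = 61, n = 8.
Posterior ∝ μ^3e^(−4μ) · μ^61e^(−8μ) = μ^64e^(−12μ), i.e. Gamma(shape=65, rate=12).
The mode of a Gamma(a, b) with a ≥ 1 (shape–rate) is (a−1)/b = 64/12 ≈ 5.333.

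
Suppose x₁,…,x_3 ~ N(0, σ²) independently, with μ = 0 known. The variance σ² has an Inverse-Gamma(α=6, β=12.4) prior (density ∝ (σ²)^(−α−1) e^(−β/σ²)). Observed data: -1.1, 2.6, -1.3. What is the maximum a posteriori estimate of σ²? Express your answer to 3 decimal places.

σ̂²_MAP = 2.027

Sum of squared deviations about the known mean: SS = (-1.1−0)² + (2.6−0)² + (-1.3−0)² = 9.66.
The Normal likelihood contributes (σ²)^(−n/2) exp(−SS/(2σ²)), so the posterior is Inverse-Gamma(α + n/2, β + SS/2) = Inverse-Gamma(7.5, 17.23).
The mode of Inverse-Gamma(a, b) is b/(a+1) = 17.23/8.5 ≈ 2.027.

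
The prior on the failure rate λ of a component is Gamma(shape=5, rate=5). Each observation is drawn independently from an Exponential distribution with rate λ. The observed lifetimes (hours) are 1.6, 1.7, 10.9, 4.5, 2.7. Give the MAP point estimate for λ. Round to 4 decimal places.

λ̂_MAP = 0.3409

The Exponential(rate=λ) likelihood is ∝ λ^n e^(−λΣtᵢ). Here n = 5 and Σtᵢ = 1.6 + 1.7 + 10.9 + 4.5 + 2.7 = 21.4.
Posterior ∝ λ^4e^(−5λ) · λ^5e^(−21.4λ) = λ^9e^(−26.4λ), i.e. Gamma(10, 26.4).
Mode = (a−1)/b = 9/26.4 ≈ 0.3409.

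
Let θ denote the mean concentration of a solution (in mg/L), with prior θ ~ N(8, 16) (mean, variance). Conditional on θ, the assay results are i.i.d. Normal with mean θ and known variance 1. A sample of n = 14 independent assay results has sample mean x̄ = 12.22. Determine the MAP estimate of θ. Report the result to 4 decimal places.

n = 14, x̄ = 12.22.
For a Normal prior and Normal likelihood with known variance, the posterior is Normal; its mode equals its mean, the precision-weighted average.
Prior precision 1/σ₀² = 1/16 = 0.0625; data precision n/σ² = 14/1 = 14.
θ̂ = (0.0625·8 + 14·12.22) / (0.0625 + 14) = 171.58/14.0625 = 68632/5625 ≈ 12.2012.

θ̂_MAP = 12.2012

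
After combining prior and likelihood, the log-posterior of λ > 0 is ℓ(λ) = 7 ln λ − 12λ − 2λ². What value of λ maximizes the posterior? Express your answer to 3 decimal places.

ℓ'(λ) = 7/λ − 12 − 4λ. Setting this to zero and multiplying by λ: 4λ² + 12λ − 7 = 0.
λ = (−12 + √(12² + 4·4·7)) / (2·4) = (−12 + √256) / 8 = (−12 + 16)/8 = 1/2.
ℓ''(λ) = −7/λ² − 4 < 0, confirming a maximum.

λ̂_MAP = 0.500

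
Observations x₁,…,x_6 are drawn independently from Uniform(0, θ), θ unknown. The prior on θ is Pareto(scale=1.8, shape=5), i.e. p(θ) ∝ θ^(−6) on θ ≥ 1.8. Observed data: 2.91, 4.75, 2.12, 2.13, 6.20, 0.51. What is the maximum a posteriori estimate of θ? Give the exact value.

The Uniform(0, θ) likelihood is θ^(−n) for θ ≥ max(xᵢ), zero otherwise. Here max(xᵢ) = 6.20.
Posterior ∝ θ^(−6) · θ^(−6) = θ^(−12) on θ ≥ max(1.8, 6.20) = 6.20.
This density is strictly decreasing in θ, so the posterior mode lies at the lower boundary of the support.

θ̂_MAP = 6.20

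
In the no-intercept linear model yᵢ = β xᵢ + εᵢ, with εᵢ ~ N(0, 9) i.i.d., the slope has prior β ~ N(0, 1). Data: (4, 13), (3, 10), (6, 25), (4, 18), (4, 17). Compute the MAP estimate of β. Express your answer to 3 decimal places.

β̂_MAP = 3.647

log p(β | y) = −Σ(yᵢ − βxᵢ)²/(2·9) − β²/(2·1) + const.
Setting the derivative to zero: Σxᵢ(yᵢ − βxᵢ)/9 − β/1 = 0, so β = Σxᵢyᵢ / (Σxᵢ² + σ²/τ²).
Σxᵢyᵢ = 4·13 + 3·10 + 6·25 + 4·18 + 4·17 = 372; Σxᵢ² = 93; σ²/τ² = 9.
β̂_MAP = 372 / (93 + 9) = 372/102 ≈ 3.647.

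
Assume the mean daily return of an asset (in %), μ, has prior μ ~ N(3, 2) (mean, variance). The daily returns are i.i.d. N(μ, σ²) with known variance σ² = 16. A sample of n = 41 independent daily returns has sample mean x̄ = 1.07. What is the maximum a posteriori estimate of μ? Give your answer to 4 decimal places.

n = 41, x̄ = 1.07.
For a Normal prior and Normal likelihood with known variance, the posterior is Normal; its mode equals its mean, the precision-weighted average.
Prior precision 1/σ₀² = 1/2 = 0.5; data precision n/σ² = 41/16 = 2.5625.
μ̂ = (0.5·3 + 2.5625·1.07) / (0.5 + 2.5625) = 4.241875/3.0625 = 6787/4900 ≈ 1.3851.

μ̂_MAP = 1.3851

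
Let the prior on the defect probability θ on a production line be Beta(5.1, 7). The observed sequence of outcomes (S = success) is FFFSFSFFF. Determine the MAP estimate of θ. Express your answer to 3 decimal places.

Prior: Beta(5.1, 7).
Data: 2 successes in 9 trials (from the sequence). The binomial likelihood contributes θ^2(1−θ)^7, so the posterior is Beta(5.1+2, 7+7) = Beta(7.1, 14).
For Beta(a, b) with a, b > 1 the mode is (a−1)/(a+b−2) = 6.1/19.1 ≈ 0.319.

θ̂_MAP = 0.319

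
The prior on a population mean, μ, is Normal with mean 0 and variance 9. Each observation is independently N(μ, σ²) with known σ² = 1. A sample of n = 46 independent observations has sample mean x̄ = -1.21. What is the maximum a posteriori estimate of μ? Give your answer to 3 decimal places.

μ̂_MAP = -1.207

n = 46, x̄ = -1.21.
For a Normal prior and Normal likelihood with known variance, the posterior is Normal; its mode equals its mean, the precision-weighted average.
Prior precision 1/σ₀² = 1/9; data precision n/σ² = 46/1 = 46.
μ̂ = ((1/9)·0 + 46·(-1.21)) / (1/9 + 46) = (-55.66)/(415/9) = -25047/20750 ≈ -1.207.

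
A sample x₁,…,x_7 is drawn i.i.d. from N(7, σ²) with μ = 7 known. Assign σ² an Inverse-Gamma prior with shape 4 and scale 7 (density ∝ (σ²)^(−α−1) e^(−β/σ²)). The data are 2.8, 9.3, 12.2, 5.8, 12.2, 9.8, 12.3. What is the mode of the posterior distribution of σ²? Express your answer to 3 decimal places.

Sum of squared deviations about the known mean: SS = (2.8−7)² + (9.3−7)² + (12.2−7)² + (5.8−7)² + (12.2−7)² + (9.8−7)² + (12.3−7)² = 114.38.
The Normal likelihood contributes (σ²)^(−n/2) exp(−SS/(2σ²)), so the posterior is Inverse-Gamma(α + n/2, β + SS/2) = Inverse-Gamma(7.5, 64.19).
The mode of Inverse-Gamma(a, b) is b/(a+1) = 64.19/8.5 ≈ 7.552.

σ̂²_MAP = 7.552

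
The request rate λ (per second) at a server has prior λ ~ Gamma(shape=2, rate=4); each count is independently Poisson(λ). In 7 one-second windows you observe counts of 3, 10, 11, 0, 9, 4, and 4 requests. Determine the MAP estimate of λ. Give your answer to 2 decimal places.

Σxᵢ = 3+10+11+0+9+4+4 = 41, with n = 7.
Posterior ∝ λe^(−4λ) · λ^41e^(−7λ) = λ^42e^(−11λ), i.e. Gamma(shape=43, rate=11).
The mode of a Gamma(a, b) with a ≥ 1 (shape–rate) is (a−1)/b = 42/11 ≈ 3.82.

λ̂_MAP = 3.82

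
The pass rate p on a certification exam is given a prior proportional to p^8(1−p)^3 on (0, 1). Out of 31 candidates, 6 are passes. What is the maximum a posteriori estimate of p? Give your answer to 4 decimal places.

p̂_MAP = 0.3333

The prior density ∝ p^8(1−p)^3 is the kernel of Beta(9, 4).
Data: 6 successes in 31 trials. The binomial likelihood contributes p^6(1−p)^25, so the posterior is Beta(9+6, 4+25) = Beta(15, 29).
For Beta(a, b) with a, b > 1 the mode is (a−1)/(a+b−2) = 14/42 ≈ 0.3333.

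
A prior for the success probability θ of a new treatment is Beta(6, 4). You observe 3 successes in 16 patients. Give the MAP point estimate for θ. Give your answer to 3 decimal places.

θ̂_MAP = 0.333

Prior: Beta(6, 4).
Data: 3 successes in 16 trials. The binomial likelihood contributes θ^3(1−θ)^13, so the posterior is Beta(6+3, 4+13) = Beta(9, 17).
For Beta(a, b) with a, b > 1 the mode is (a−1)/(a+b−2) = 8/24 ≈ 0.333.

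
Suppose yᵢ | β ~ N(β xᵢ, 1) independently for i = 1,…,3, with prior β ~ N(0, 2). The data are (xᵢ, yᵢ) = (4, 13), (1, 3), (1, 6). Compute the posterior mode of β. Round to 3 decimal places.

β̂_MAP = 3.297

log p(β | y) = −Σ(yᵢ − βxᵢ)²/(2·1) − β²/(2·2) + const.
Setting the derivative to zero: Σxᵢ(yᵢ − βxᵢ)/1 − β/2 = 0, so β = Σxᵢyᵢ / (Σxᵢ² + σ²/τ²).
Σxᵢyᵢ = 4·13 + 1·3 + 1·6 = 61; Σxᵢ² = 18; σ²/τ² = 0.5.
β̂_MAP = 61 / (18 + 0.5) = 61/18.5 ≈ 3.297.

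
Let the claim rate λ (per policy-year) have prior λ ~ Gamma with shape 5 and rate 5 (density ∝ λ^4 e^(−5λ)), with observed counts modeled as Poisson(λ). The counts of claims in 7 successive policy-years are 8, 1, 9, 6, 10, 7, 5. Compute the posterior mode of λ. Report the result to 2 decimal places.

λ̂_MAP = 4.17

Σxᵢ = 8+1+9+6+10+7+5 = 46, with n = 7.
Posterior ∝ λ^4e^(−5λ) · λ^46e^(−7λ) = λ^50e^(−12λ), i.e. Gamma(shape=51, rate=12).
The mode of a Gamma(a, b) with a ≥ 1 (shape–rate) is (a−1)/b = 50/12 ≈ 4.17.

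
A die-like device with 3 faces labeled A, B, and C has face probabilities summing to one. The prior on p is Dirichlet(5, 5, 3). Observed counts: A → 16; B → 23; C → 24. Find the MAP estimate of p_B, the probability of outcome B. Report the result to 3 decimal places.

MAP estimate of p_B = 0.370

The posterior is Dirichlet(αᵢ + nᵢ) = Dirichlet(21, 28, 27).
For a Dirichlet(a₁,…,a_K) with all aᵢ > 1, the mode has j-th component (aⱼ − 1)/(Σaᵢ − K).
Here Σaᵢ = 76 and K = 3, so p_B = (28 − 1)/(76 − 3) = 27/73 ≈ 0.370.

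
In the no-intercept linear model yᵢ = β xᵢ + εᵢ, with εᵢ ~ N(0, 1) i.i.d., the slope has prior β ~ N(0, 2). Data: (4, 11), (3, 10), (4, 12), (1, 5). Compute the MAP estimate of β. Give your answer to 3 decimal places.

log p(β | y) = −Σ(yᵢ − βxᵢ)²/(2·1) − β²/(2·2) + const.
Setting the derivative to zero: Σxᵢ(yᵢ − βxᵢ)/1 − β/2 = 0, so β = Σxᵢyᵢ / (Σxᵢ² + σ²/τ²).
Σxᵢyᵢ = 4·11 + 3·10 + 4·12 + 1·5 = 127; Σxᵢ² = 42; σ²/τ² = 0.5.
β̂_MAP = 127 / (42 + 0.5) = 127/42.5 ≈ 2.988.

β̂_MAP = 2.988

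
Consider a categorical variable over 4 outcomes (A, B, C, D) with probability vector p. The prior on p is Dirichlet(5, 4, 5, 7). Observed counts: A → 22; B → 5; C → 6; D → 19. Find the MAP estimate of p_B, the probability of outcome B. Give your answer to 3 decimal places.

The posterior is Dirichlet(αᵢ + nᵢ) = Dirichlet(27, 9, 11, 26).
For a Dirichlet(a₁,…,a_K) with all aᵢ > 1, the mode has j-th component (aⱼ − 1)/(Σaᵢ − K).
Here Σaᵢ = 73 and K = 4, so p_B = (9 − 1)/(73 − 4) = 8/69 ≈ 0.116.

MAP estimate of p_B = 0.116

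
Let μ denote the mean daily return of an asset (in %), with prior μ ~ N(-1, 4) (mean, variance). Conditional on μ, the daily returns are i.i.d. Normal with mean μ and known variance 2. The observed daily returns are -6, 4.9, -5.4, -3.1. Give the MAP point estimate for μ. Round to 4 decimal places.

n = 4; x̄ = ((-6) + 4.9 + (-5.4) + (-3.1))/4 = -9.6/4 = -2.4.
For a Normal prior and Normal likelihood with known variance, the posterior is Normal; its mode equals its mean, the precision-weighted average.
Prior precision 1/σ₀² = 1/4 = 0.25; data precision n/σ² = 4/2 = 2.
μ̂ = (0.25·(-1) + 2·(-2.4)) / (0.25 + 2) = (-5.05)/2.25 = -101/45 ≈ -2.2444.

μ̂_MAP = -2.2444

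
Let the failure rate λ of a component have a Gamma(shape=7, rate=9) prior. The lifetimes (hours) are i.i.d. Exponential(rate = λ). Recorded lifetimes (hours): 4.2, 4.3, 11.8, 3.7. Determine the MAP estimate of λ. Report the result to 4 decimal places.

The Exponential(rate=λ) likelihood is ∝ λ^n e^(−λΣtᵢ). Here n = 4 and Σtᵢ = 4.2 + 4.3 + 11.8 + 3.7 = 24.
Posterior ∝ λ^6e^(−9λ) · λ^4e^(−24λ) = λ^10e^(−33λ), i.e. Gamma(11, 33).
Mode = (a−1)/b = 10/33 ≈ 0.3030.

λ̂_MAP = 0.3030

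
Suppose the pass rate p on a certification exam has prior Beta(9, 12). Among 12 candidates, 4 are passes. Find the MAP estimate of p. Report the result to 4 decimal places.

Prior: Beta(9, 12).
Data: 4 successes in 12 trials. The binomial likelihood contributes p^4(1−p)^8, so the posterior is Beta(9+4, 12+8) = Beta(13, 20).
For Beta(a, b) with a, b > 1 the mode is (a−1)/(a+b−2) = 12/31 ≈ 0.3871.

p̂_MAP = 0.3871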